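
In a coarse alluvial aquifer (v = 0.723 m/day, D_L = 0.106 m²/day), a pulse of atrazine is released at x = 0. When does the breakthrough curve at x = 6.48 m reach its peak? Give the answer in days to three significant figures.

For the 1D instantaneous-source solution, setting ∂C/∂t = 0 at fixed x gives v²t² + 2Dt − x² = 0, so t = (√(D² + v²x²) − D)/v².
√(D² + v²x²) = √(0.106² + 0.723² × 6.48²) = 4.686; v² = 0.522729.
t = (4.686 − 0.106)/0.522729 = 8.76 days (vs. the pure-advection estimate x/v = 8.96 d).

8.76 days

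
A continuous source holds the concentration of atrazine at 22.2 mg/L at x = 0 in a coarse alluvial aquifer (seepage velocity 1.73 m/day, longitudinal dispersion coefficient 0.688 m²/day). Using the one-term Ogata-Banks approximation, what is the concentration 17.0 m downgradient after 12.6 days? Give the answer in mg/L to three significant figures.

For a continuous step input, C/C₀ ≈ ½·erfc((x−vt)/(2√(Dt))).
vt = 1.73 × 12.6 = 21.798 m and 2√(Dt) = 2√(0.688 × 12.6) = 5.889 m.
Argument (x−vt)/(2√(Dt)) = (17.0 − 21.798)/5.889 = -0.8147; ½·erfc(-0.8147) = 0.8754.
C = 22.2 × 0.8754 = 19.4 mg/L.

19.4 mg/L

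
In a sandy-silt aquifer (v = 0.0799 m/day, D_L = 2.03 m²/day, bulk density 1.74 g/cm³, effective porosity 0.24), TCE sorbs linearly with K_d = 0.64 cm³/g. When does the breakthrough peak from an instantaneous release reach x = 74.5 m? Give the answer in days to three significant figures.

Retardation factor R = 1 + ρ_b·K_d/n = 1 + 1.74 × 0.64/0.24 = 5.640.
Sorption retards both mechanisms: v_R = v/R = 0.01417 m/day, D_R = D/R = 0.3599 m²/day.
Peak time from v_R²t² + 2D_R t − x² = 0: t = (√(D_R² + v_R²x²) − D_R)/v_R².
√(D_R² + v_R²x²) = √(0.3599² + 0.01417² × 74.5²) = 1.115; v_R² = 0.0002008.
t = (1.115 − 0.3599)/0.0002008 = 3760 days.

3760 days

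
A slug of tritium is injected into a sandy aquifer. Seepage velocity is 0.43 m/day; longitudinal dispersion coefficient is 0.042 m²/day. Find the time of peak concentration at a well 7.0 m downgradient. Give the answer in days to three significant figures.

16.1 days

For the 1D instantaneous-source solution, setting ∂C/∂t = 0 at fixed x gives v²t² + 2Dt − x² = 0, so t = (√(D² + v²x²) − D)/v².
√(D² + v²x²) = √(0.042² + 0.43² × 7.0²) = 3.010; v² = 0.1849.
t = (3.010 − 0.042)/0.1849 = 16.1 days (vs. the pure-advection estimate x/v = 16.3 d).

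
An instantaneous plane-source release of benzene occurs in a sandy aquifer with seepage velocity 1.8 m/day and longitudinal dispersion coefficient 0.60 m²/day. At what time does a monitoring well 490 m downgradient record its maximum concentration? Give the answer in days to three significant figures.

For the 1D instantaneous-source solution, setting ∂C/∂t = 0 at fixed x gives v²t² + 2Dt − x² = 0, so t = (√(D² + v²x²) − D)/v².
√(D² + v²x²) = √(0.60² + 1.8² × 490²) = 882.0; v² = 3.24.
t = (882.0 − 0.60)/3.24 = 272 days (vs. the pure-advection estimate x/v = 272 d).

272 days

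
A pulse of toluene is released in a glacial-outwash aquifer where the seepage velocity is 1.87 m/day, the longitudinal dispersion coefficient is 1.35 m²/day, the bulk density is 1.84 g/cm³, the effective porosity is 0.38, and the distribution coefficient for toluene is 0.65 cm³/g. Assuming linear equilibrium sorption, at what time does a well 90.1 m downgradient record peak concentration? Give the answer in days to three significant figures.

Retardation factor R = 1 + ρ_b·K_d/n = 1 + 1.84 × 0.65/0.38 = 4.147.
Sorption retards both mechanisms: v_R = v/R = 0.4509 m/day, D_R = D/R = 0.3255 m²/day.
Peak time from v_R²t² + 2D_R t − x² = 0: t = (√(D_R² + v_R²x²) − D_R)/v_R².
√(D_R² + v_R²x²) = √(0.3255² + 0.4509² × 90.1²) = 40.63; v_R² = 0.2033.
t = (40.63 − 0.3255)/0.2033 = 198 days.

198 days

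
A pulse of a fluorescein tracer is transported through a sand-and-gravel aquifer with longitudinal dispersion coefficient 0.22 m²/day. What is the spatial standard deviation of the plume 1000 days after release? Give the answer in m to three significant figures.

21.0 m

Dispersive spreading gives a Gaussian with σ² = 2Dt; advection only shifts the center.
σ = √(2 × 0.22 × 1000) = 21.0 m.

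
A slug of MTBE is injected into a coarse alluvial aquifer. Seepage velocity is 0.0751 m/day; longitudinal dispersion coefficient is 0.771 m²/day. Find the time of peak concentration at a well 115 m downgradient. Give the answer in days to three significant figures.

1400 days

For the 1D instantaneous-source solution, setting ∂C/∂t = 0 at fixed x gives v²t² + 2Dt − x² = 0, so t = (√(D² + v²x²) − D)/v².
√(D² + v²x²) = √(0.771² + 0.0751² × 115²) = 8.671; v² = 0.00564001.
t = (8.671 − 0.771)/0.00564001 = 1400 days (vs. the pure-advection estimate x/v = 1530 d).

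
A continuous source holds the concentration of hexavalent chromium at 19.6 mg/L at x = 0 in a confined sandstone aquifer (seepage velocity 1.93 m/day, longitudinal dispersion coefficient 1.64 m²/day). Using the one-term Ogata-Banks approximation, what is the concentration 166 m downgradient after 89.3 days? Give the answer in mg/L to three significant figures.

12.6 mg/L

For a continuous step input, C/C₀ ≈ ½·erfc((x−vt)/(2√(Dt))).
vt = 1.93 × 89.3 = 172.349 m and 2√(Dt) = 2√(1.64 × 89.3) = 24.20 m.
Argument (x−vt)/(2√(Dt)) = (166 − 172.349)/24.20 = -0.2624; ½·erfc(-0.2624) = 0.6447.
C = 19.6 × 0.6447 = 12.6 mg/L.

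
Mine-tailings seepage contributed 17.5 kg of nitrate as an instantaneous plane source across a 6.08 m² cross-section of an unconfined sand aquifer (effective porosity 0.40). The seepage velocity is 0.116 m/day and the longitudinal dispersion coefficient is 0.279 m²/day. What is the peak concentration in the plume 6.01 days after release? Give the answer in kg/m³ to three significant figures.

The peak of an instantaneous 1D plume sits at x = vt; there the Gaussian factor is 1 and C_max = M/(n_e·A·√(4πDt)), where n_e·A is the pore area the mass is dissolved in.
√(4πDt) = √(4π × 0.279 × 6.01) = 4.590 m, so C_max = 17.5/(0.40 × 6.08 × 4.590) = 1.57 kg/m³.

1.57 kg/m³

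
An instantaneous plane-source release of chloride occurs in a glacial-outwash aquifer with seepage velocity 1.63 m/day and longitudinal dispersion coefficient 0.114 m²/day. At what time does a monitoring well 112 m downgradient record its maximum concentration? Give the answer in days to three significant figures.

For the 1D instantaneous-source solution, setting ∂C/∂t = 0 at fixed x gives v²t² + 2Dt − x² = 0, so t = (√(D² + v²x²) − D)/v².
√(D² + v²x²) = √(0.114² + 1.63² × 112²) = 182.6; v² = 2.6569.
t = (182.6 − 0.114)/2.6569 = 68.7 days (vs. the pure-advection estimate x/v = 68.7 d).

68.7 days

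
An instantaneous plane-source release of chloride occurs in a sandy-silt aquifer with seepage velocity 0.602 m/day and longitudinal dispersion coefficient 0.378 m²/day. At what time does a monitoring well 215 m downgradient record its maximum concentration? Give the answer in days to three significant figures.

For the 1D instantaneous-source solution, setting ∂C/∂t = 0 at fixed x gives v²t² + 2Dt − x² = 0, so t = (√(D² + v²x²) − D)/v².
√(D² + v²x²) = √(0.378² + 0.602² × 215²) = 129.4; v² = 0.362404.
t = (129.4 − 0.378)/0.362404 = 356 days (vs. the pure-advection estimate x/v = 357 d).

356 days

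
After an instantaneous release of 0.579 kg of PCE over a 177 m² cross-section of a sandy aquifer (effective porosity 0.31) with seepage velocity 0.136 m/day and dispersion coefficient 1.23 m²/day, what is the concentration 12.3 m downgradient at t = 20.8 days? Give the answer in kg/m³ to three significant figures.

0.000245 kg/m³

For an instantaneous plane source, C(x,t) = M/(n_e·A·√(4πDt)) · exp(−(x−vt)²/(4Dt)), with n_e·A the pore (flow) area.
Plume center vt = 0.136 × 20.8 = 2.8288 m, so the well at 12.3 m is 9.4712 m downgradient of the peak.
√(4πDt) = 17.93 m, giving peak height M/(n_e·A·√(4πDt)) = 0.579/(0.31 × 177 × 17.93) = 0.0005885 kg/m³.
(x−vt)²/(4Dt) = (9.4712)²/(4 × 1.23 × 20.8) = 0.8766; exp(−0.8766) = 0.4162.
C = 0.0005885 × 0.4162 = 0.000245 kg/m³.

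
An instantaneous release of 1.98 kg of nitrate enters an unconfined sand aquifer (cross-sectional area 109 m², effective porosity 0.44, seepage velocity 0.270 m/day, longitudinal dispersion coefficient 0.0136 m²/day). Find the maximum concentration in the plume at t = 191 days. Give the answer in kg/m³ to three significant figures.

0.00723 kg/m³

The peak of an instantaneous 1D plume sits at x = vt; there the Gaussian factor is 1 and C_max = M/(n_e·A·√(4πDt)), where n_e·A is the pore area the mass is dissolved in.
√(4πDt) = √(4π × 0.0136 × 191) = 5.713 m, so C_max = 1.98/(0.44 × 109 × 5.713) = 0.00723 kg/m³.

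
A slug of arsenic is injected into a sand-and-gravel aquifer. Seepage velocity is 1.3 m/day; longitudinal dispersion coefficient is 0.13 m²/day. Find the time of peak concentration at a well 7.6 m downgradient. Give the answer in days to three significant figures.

5.77 days

For the 1D instantaneous-source solution, setting ∂C/∂t = 0 at fixed x gives v²t² + 2Dt − x² = 0, so t = (√(D² + v²x²) − D)/v².
√(D² + v²x²) = √(0.13² + 1.3² × 7.6²) = 9.881; v² = 1.69.
t = (9.881 − 0.13)/1.69 = 5.77 days (vs. the pure-advection estimate x/v = 5.85 d).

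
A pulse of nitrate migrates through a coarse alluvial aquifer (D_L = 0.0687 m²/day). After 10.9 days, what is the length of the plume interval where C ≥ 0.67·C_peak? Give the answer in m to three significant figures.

2.19 m

The plume is Gaussian with σ = √(2Dt) = √(2 × 0.0687 × 10.9) = 1.224 m.
C/C_peak = exp(−Δx²/(2σ²)) = 0.67 ⇒ Δx = σ·√(−2 ln 0.67) = 1.224 × 0.8950 = 1.095 m.
Width = 2Δx = 2.19 m.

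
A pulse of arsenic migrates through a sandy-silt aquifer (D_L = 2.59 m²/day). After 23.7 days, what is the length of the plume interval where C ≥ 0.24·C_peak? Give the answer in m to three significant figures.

37.4 m

The plume is Gaussian with σ = √(2Dt) = √(2 × 2.59 × 23.7) = 11.08 m.
C/C_peak = exp(−Δx²/(2σ²)) = 0.24 ⇒ Δx = σ·√(−2 ln 0.24) = 11.08 × 1.689 = 18.71 m.
Width = 2Δx = 37.4 m.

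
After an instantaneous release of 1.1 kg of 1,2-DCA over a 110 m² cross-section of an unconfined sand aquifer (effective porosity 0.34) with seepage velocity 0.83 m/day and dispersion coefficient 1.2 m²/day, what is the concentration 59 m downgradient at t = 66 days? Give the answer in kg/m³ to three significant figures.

For an instantaneous plane source, C(x,t) = M/(n_e·A·√(4πDt)) · exp(−(x−vt)²/(4Dt)), with n_e·A the pore (flow) area.
Plume center vt = 0.83 × 66 = 54.78 m, so the well at 59 m is 4.22 m downgradient of the peak.
√(4πDt) = 31.55 m, giving peak height M/(n_e·A·√(4πDt)) = 1.1/(0.34 × 110 × 31.55) = 0.0009322 kg/m³.
(x−vt)²/(4Dt) = (4.22)²/(4 × 1.2 × 66) = 0.05621; exp(−0.05621) = 0.9453.
C = 0.0009322 × 0.9453 = 0.000881 kg/m³.

0.000881 kg/m³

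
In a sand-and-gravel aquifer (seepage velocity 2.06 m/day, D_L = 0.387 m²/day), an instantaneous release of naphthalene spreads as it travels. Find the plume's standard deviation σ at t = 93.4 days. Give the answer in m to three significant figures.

Dispersive spreading gives a Gaussian with σ² = 2Dt; advection only shifts the center.
σ = √(2 × 0.387 × 93.4) = 8.50 m.

8.50 m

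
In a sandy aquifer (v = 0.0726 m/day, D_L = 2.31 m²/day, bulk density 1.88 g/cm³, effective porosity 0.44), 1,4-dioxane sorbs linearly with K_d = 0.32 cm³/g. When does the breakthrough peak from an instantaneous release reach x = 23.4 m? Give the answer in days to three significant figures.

Retardation factor R = 1 + ρ_b·K_d/n = 1 + 1.88 × 0.32/0.44 = 2.367.
Sorption retards both mechanisms: v_R = v/R = 0.03067 m/day, D_R = D/R = 0.9759 m²/day.
Peak time from v_R²t² + 2D_R t − x² = 0: t = (√(D_R² + v_R²x²) − D_R)/v_R².
√(D_R² + v_R²x²) = √(0.9759² + 0.03067² × 23.4²) = 1.211; v_R² = 0.0009406.
t = (1.211 − 0.9759)/0.0009406 = 250 days.

250 days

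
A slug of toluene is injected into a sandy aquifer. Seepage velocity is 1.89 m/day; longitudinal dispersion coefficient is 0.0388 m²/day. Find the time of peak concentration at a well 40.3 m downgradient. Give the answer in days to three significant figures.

21.3 days

For the 1D instantaneous-source solution, setting ∂C/∂t = 0 at fixed x gives v²t² + 2Dt − x² = 0, so t = (√(D² + v²x²) − D)/v².
√(D² + v²x²) = √(0.0388² + 1.89² × 40.3²) = 76.17; v² = 3.5721.
t = (76.17 − 0.0388)/3.5721 = 21.3 days (vs. the pure-advection estimate x/v = 21.3 d).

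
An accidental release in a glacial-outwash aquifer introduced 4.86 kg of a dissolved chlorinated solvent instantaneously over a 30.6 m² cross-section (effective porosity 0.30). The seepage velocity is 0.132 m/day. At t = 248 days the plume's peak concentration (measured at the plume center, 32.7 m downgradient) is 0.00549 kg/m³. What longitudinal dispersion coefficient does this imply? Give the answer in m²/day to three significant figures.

At the plume center C_max = M/(n_e·A·√(4πDt)), so D = M²/(4πt·(n_e·A·C_max)²).
n_e·A·C_max = 0.30 × 30.6 × 0.00549 = 0.05040 kg/m.
D = 4.86²/(4π × 248 × 0.05040²) = 2.98 m²/day.

2.98 m²/day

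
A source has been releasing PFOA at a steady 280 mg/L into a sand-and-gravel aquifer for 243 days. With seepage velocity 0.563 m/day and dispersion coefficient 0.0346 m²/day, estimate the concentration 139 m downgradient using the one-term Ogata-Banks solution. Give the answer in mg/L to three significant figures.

83.0 mg/L

For a continuous step input, C/C₀ ≈ ½·erfc((x−vt)/(2√(Dt))).
vt = 0.563 × 243 = 136.809 m and 2√(Dt) = 2√(0.0346 × 243) = 5.799 m.
Argument (x−vt)/(2√(Dt)) = (139 − 136.809)/5.799 = 0.3778; ½·erfc(0.3778) = 0.2966.
C = 280 × 0.2966 = 83.0 mg/L.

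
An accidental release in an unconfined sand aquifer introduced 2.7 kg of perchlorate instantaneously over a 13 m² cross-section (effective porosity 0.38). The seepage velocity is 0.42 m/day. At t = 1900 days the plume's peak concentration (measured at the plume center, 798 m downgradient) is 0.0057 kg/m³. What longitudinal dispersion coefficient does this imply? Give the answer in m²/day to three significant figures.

At the plume center C_max = M/(n_e·A·√(4πDt)), so D = M²/(4πt·(n_e·A·C_max)²).
n_e·A·C_max = 0.38 × 13 × 0.0057 = 0.02816 kg/m.
D = 2.7²/(4π × 1900 × 0.02816²) = 0.385 m²/day.

0.385 m²/day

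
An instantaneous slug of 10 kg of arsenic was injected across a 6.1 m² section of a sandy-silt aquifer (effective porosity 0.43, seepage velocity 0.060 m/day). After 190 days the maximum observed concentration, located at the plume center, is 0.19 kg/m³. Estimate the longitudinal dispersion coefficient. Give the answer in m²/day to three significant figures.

0.169 m²/day

At the plume center C_max = M/(n_e·A·√(4πDt)), so D = M²/(4πt·(n_e·A·C_max)²).
n_e·A·C_max = 0.43 × 6.1 × 0.19 = 0.4984 kg/m.
D = 10²/(4π × 190 × 0.4984²) = 0.169 m²/day.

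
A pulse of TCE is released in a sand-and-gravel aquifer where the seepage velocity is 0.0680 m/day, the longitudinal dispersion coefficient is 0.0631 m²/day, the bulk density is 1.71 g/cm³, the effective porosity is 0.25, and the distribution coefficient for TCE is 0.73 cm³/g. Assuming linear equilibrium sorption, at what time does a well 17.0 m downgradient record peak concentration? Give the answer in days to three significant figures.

1420 days

Retardation factor R = 1 + ρ_b·K_d/n = 1 + 1.71 × 0.73/0.25 = 5.993.
Sorption retards both mechanisms: v_R = v/R = 0.01135 m/day, D_R = D/R = 0.01053 m²/day.
Peak time from v_R²t² + 2D_R t − x² = 0: t = (√(D_R² + v_R²x²) − D_R)/v_R².
√(D_R² + v_R²x²) = √(0.01053² + 0.01135² × 17.0²) = 0.1932; v_R² = 0.0001288.
t = (0.1932 − 0.01053)/0.0001288 = 1420 days.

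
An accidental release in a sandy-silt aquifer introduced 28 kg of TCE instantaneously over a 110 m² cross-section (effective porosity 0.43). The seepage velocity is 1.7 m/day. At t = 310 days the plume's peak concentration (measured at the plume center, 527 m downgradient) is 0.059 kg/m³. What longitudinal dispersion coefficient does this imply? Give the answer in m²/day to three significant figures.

0.0258 m²/day

At the plume center C_max = M/(n_e·A·√(4πDt)), so D = M²/(4πt·(n_e·A·C_max)²).
n_e·A·C_max = 0.43 × 110 × 0.059 = 2.791 kg/m.
D = 28²/(4π × 310 × 2.791²) = 0.0258 m²/day.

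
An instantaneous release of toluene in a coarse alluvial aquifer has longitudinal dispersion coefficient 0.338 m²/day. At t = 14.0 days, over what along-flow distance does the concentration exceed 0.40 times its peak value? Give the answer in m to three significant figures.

8.33 m

The plume is Gaussian with σ = √(2Dt) = √(2 × 0.338 × 14.0) = 3.076 m.
C/C_peak = exp(−Δx²/(2σ²)) = 0.40 ⇒ Δx = σ·√(−2 ln 0.40) = 3.076 × 1.354 = 4.165 m.
Width = 2Δx = 8.33 m.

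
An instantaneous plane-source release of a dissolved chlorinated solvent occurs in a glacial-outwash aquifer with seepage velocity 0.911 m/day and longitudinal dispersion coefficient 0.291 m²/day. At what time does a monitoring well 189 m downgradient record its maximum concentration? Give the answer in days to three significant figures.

For the 1D instantaneous-source solution, setting ∂C/∂t = 0 at fixed x gives v²t² + 2Dt − x² = 0, so t = (√(D² + v²x²) − D)/v².
√(D² + v²x²) = √(0.291² + 0.911² × 189²) = 172.2; v² = 0.829921.
t = (172.2 − 0.291)/0.829921 = 207 days (vs. the pure-advection estimate x/v = 207 d).

207 days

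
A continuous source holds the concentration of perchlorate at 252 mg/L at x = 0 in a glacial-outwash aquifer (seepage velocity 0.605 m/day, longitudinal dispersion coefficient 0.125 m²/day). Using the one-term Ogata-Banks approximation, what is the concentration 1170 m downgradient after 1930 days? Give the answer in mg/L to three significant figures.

For a continuous step input, C/C₀ ≈ ½·erfc((x−vt)/(2√(Dt))).
vt = 0.605 × 1930 = 1167.65 m and 2√(Dt) = 2√(0.125 × 1930) = 31.06 m.
Argument (x−vt)/(2√(Dt)) = (1170 − 1167.65)/31.06 = 0.07566; ½·erfc(0.07566) = 0.4574.
C = 252 × 0.4574 = 115 mg/L.

115 mg/L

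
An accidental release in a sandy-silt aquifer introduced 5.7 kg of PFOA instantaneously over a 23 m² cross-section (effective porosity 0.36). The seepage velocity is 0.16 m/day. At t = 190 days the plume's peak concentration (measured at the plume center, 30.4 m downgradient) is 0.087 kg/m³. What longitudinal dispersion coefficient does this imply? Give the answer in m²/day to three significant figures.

At the plume center C_max = M/(n_e·A·√(4πDt)), so D = M²/(4πt·(n_e·A·C_max)²).
n_e·A·C_max = 0.36 × 23 × 0.087 = 0.7204 kg/m.
D = 5.7²/(4π × 190 × 0.7204²) = 0.0262 m²/day.

0.0262 m²/day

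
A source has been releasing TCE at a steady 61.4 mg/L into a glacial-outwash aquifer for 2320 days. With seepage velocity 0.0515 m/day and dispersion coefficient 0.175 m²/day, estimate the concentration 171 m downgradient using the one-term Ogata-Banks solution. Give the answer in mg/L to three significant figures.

2.17 mg/L

For a continuous step input, C/C₀ ≈ ½·erfc((x−vt)/(2√(Dt))).
vt = 0.0515 × 2320 = 119.48 m and 2√(Dt) = 2√(0.175 × 2320) = 40.30 m.
Argument (x−vt)/(2√(Dt)) = (171 − 119.48)/40.30 = 1.278; ½·erfc(1.278) = 0.03535.
C = 61.4 × 0.03535 = 2.17 mg/L.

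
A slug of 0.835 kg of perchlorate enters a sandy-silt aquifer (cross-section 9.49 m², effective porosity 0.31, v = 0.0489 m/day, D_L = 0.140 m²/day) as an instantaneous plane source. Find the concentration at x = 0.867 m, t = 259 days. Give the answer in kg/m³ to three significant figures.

0.00509 kg/m³

For an instantaneous plane source, C(x,t) = M/(n_e·A·√(4πDt)) · exp(−(x−vt)²/(4Dt)), with n_e·A the pore (flow) area.
Plume center vt = 0.0489 × 259 = 12.6651 m, so the well at 0.867 m is 11.7981 m upgradient of the peak.
√(4πDt) = 21.35 m, giving peak height M/(n_e·A·√(4πDt)) = 0.835/(0.31 × 9.49 × 21.35) = 0.01329 kg/m³.
(x−vt)²/(4Dt) = (-11.7981)²/(4 × 0.140 × 259) = 0.9597; exp(−0.9597) = 0.3830.
C = 0.01329 × 0.3830 = 0.00509 kg/m³.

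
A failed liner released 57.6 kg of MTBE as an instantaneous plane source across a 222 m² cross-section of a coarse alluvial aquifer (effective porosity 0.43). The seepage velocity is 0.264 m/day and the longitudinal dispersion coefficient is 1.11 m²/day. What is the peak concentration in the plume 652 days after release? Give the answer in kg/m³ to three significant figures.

0.00633 kg/m³

The peak of an instantaneous 1D plume sits at x = vt; there the Gaussian factor is 1 and C_max = M/(n_e·A·√(4πDt)), where n_e·A is the pore area the mass is dissolved in.
√(4πDt) = √(4π × 1.11 × 652) = 95.37 m, so C_max = 57.6/(0.43 × 222 × 95.37) = 0.00633 kg/m³.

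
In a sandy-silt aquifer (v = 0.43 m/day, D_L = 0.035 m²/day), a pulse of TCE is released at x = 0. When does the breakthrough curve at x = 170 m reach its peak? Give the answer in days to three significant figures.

395 days

For the 1D instantaneous-source solution, setting ∂C/∂t = 0 at fixed x gives v²t² + 2Dt − x² = 0, so t = (√(D² + v²x²) − D)/v².
√(D² + v²x²) = √(0.035² + 0.43² × 170²) = 73.10; v² = 0.1849.
t = (73.10 − 0.035)/0.1849 = 395 days (vs. the pure-advection estimate x/v = 395 d).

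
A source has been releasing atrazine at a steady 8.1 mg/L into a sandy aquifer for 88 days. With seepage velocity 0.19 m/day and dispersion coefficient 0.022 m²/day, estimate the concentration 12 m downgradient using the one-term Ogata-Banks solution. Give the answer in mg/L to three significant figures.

8.03 mg/L

For a continuous step input, C/C₀ ≈ ½·erfc((x−vt)/(2√(Dt))).
vt = 0.19 × 88 = 16.72 m and 2√(Dt) = 2√(0.022 × 88) = 2.783 m.
Argument (x−vt)/(2√(Dt)) = (12 − 16.72)/2.783 = -1.696; ½·erfc(-1.696) = 0.9918.
C = 8.1 × 0.9918 = 8.03 mg/L.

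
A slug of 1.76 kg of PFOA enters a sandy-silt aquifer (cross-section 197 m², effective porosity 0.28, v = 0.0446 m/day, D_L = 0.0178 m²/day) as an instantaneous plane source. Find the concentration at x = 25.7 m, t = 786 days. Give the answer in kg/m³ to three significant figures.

0.000504 kg/m³

For an instantaneous plane source, C(x,t) = M/(n_e·A·√(4πDt)) · exp(−(x−vt)²/(4Dt)), with n_e·A the pore (flow) area.
Plume center vt = 0.0446 × 786 = 35.0556 m, so the well at 25.7 m is 9.3556 m upgradient of the peak.
√(4πDt) = 13.26 m, giving peak height M/(n_e·A·√(4πDt)) = 1.76/(0.28 × 197 × 13.26) = 0.002406 kg/m³.
(x−vt)²/(4Dt) = (-9.3556)²/(4 × 0.0178 × 786) = 1.564; exp(−1.564) = 0.2093.
C = 0.002406 × 0.2093 = 0.000504 kg/m³.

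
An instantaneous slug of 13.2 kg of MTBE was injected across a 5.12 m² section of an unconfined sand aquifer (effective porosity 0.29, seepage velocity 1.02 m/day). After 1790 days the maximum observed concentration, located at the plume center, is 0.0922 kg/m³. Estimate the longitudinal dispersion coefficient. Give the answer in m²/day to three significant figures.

At the plume center C_max = M/(n_e·A·√(4πDt)), so D = M²/(4πt·(n_e·A·C_max)²).
n_e·A·C_max = 0.29 × 5.12 × 0.0922 = 0.1369 kg/m.
D = 13.2²/(4π × 1790 × 0.1369²) = 0.413 m²/day.

0.413 m²/day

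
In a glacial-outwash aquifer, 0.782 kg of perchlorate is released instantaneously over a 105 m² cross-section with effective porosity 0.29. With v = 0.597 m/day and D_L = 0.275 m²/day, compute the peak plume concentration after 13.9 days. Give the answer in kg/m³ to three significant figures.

0.00371 kg/m³

The peak of an instantaneous 1D plume sits at x = vt; there the Gaussian factor is 1 and C_max = M/(n_e·A·√(4πDt)), where n_e·A is the pore area the mass is dissolved in.
√(4πDt) = √(4π × 0.275 × 13.9) = 6.931 m, so C_max = 0.782/(0.29 × 105 × 6.931) = 0.00371 kg/m³.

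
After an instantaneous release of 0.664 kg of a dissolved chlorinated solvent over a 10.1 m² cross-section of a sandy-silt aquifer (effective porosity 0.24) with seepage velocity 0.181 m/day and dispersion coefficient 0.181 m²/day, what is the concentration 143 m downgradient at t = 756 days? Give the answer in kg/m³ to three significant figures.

For an instantaneous plane source, C(x,t) = M/(n_e·A·√(4πDt)) · exp(−(x−vt)²/(4Dt)), with n_e·A the pore (flow) area.
Plume center vt = 0.181 × 756 = 136.836 m, so the well at 143 m is 6.164 m downgradient of the peak.
√(4πDt) = 41.47 m, giving peak height M/(n_e·A·√(4πDt)) = 0.664/(0.24 × 10.1 × 41.47) = 0.006605 kg/m³.
(x−vt)²/(4Dt) = (6.164)²/(4 × 0.181 × 756) = 0.06942; exp(−0.06942) = 0.9329.
C = 0.006605 × 0.9329 = 0.00616 kg/m³.

0.00616 kg/m³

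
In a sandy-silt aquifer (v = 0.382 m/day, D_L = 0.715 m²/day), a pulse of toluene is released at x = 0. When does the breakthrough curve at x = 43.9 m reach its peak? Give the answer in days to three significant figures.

110 days

For the 1D instantaneous-source solution, setting ∂C/∂t = 0 at fixed x gives v²t² + 2Dt − x² = 0, so t = (√(D² + v²x²) − D)/v².
√(D² + v²x²) = √(0.715² + 0.382² × 43.9²) = 16.79; v² = 0.145924.
t = (16.79 − 0.715)/0.145924 = 110 days (vs. the pure-advection estimate x/v = 115 d).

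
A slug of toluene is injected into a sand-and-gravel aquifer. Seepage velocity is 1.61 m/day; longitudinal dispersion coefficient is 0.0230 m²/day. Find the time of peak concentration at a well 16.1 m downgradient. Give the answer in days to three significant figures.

For the 1D instantaneous-source solution, setting ∂C/∂t = 0 at fixed x gives v²t² + 2Dt − x² = 0, so t = (√(D² + v²x²) − D)/v².
√(D² + v²x²) = √(0.0230² + 1.61² × 16.1²) = 25.92; v² = 2.5921.
t = (25.92 − 0.0230)/2.5921 = 9.99 days (vs. the pure-advection estimate x/v = 10.0 d).

9.99 days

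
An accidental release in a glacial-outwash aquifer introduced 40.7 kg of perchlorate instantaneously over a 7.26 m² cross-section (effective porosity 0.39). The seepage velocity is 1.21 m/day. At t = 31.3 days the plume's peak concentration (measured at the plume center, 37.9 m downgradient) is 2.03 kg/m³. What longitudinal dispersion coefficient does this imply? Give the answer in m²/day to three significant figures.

0.127 m²/day

At the plume center C_max = M/(n_e·A·√(4πDt)), so D = M²/(4πt·(n_e·A·C_max)²).
n_e·A·C_max = 0.39 × 7.26 × 2.03 = 5.748 kg/m.
D = 40.7²/(4π × 31.3 × 5.748²) = 0.127 m²/day.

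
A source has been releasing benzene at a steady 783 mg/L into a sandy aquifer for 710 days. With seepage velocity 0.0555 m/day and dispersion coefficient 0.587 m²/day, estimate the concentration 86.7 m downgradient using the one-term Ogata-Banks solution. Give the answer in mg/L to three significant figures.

For a continuous step input, C/C₀ ≈ ½·erfc((x−vt)/(2√(Dt))).
vt = 0.0555 × 710 = 39.405 m and 2√(Dt) = 2√(0.587 × 710) = 40.83 m.
Argument (x−vt)/(2√(Dt)) = (86.7 − 39.405)/40.83 = 1.158; ½·erfc(1.158) = 0.05075.
C = 783 × 0.05075 = 39.7 mg/L.

39.7 mg/L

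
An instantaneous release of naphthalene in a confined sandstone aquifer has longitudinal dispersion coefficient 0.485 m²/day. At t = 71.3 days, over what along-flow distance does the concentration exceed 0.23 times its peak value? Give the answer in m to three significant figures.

The plume is Gaussian with σ = √(2Dt) = √(2 × 0.485 × 71.3) = 8.316 m.
C/C_peak = exp(−Δx²/(2σ²)) = 0.23 ⇒ Δx = σ·√(−2 ln 0.23) = 8.316 × 1.714 = 14.25 m.
Width = 2Δx = 28.5 m.

28.5 m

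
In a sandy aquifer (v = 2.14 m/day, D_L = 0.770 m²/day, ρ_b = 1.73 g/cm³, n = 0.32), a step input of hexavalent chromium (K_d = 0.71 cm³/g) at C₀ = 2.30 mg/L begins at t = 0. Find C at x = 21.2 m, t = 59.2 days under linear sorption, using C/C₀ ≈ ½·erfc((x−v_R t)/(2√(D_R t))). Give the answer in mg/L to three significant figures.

2.01 mg/L

Retardation factor R = 1 + ρ_b·K_d/n = 1 + 1.73 × 0.71/0.32 = 4.838.
Sorption retards both mechanisms: v_R = v/R = 0.4423 m/day, D_R = D/R = 0.1592 m²/day.
v_R·t = 0.4423 × 59.2 = 26.18416 m; 2√(D_R t) = 6.140 m; argument = (21.2 − 26.18416)/6.140 = -0.8118.
C = C₀ × ½·erfc(-0.8118) = 2.30 × 0.8745 = 2.01 mg/L.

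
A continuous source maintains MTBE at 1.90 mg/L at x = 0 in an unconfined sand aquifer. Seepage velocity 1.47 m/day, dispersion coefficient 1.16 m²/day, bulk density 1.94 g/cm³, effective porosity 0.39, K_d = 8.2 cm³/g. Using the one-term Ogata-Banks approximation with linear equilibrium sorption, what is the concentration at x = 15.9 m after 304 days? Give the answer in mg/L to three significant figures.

Retardation factor R = 1 + ρ_b·K_d/n = 1 + 1.94 × 8.2/0.39 = 41.79.
Sorption retards both mechanisms: v_R = v/R = 0.03518 m/day, D_R = D/R = 0.02776 m²/day.
v_R·t = 0.03518 × 304 = 10.69472 m; 2√(D_R t) = 5.810 m; argument = (15.9 − 10.69472)/5.810 = 0.8959.
C = C₀ × ½·erfc(0.8959) = 1.90 × 0.1026 = 0.195 mg/L.

0.195 mg/L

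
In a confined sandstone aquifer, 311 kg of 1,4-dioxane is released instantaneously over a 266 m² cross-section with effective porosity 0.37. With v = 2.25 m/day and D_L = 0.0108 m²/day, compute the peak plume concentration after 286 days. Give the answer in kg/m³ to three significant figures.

The peak of an instantaneous 1D plume sits at x = vt; there the Gaussian factor is 1 and C_max = M/(n_e·A·√(4πDt)), where n_e·A is the pore area the mass is dissolved in.
√(4πDt) = √(4π × 0.0108 × 286) = 6.230 m, so C_max = 311/(0.37 × 266 × 6.230) = 0.507 kg/m³.

0.507 kg/m³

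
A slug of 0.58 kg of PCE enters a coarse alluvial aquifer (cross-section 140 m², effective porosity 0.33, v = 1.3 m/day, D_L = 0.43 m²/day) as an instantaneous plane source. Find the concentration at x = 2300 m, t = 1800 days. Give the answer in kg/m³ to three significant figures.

7.59e-05 kg/m³

For an instantaneous plane source, C(x,t) = M/(n_e·A·√(4πDt)) · exp(−(x−vt)²/(4Dt)), with n_e·A the pore (flow) area.
Plume center vt = 1.3 × 1800 = 2340 m, so the well at 2300 m is 40 m upgradient of the peak.
√(4πDt) = 98.62 m, giving peak height M/(n_e·A·√(4πDt)) = 0.58/(0.33 × 140 × 98.62) = 0.0001273 kg/m³.
(x−vt)²/(4Dt) = (-40)²/(4 × 0.43 × 1800) = 0.5168; exp(−0.5168) = 0.5964.
C = 0.0001273 × 0.5964 = 7.59e-05 kg/m³.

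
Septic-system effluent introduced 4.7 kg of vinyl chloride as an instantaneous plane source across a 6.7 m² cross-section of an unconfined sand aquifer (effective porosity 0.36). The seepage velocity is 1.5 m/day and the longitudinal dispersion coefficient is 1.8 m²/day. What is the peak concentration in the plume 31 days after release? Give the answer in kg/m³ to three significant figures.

The peak of an instantaneous 1D plume sits at x = vt; there the Gaussian factor is 1 and C_max = M/(n_e·A·√(4πDt)), where n_e·A is the pore area the mass is dissolved in.
√(4πDt) = √(4π × 1.8 × 31) = 26.48 m, so C_max = 4.7/(0.36 × 6.7 × 26.48) = 0.0736 kg/m³.

0.0736 kg/m³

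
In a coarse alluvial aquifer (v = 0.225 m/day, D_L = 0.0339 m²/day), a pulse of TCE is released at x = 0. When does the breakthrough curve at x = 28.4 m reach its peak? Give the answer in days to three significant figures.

For the 1D instantaneous-source solution, setting ∂C/∂t = 0 at fixed x gives v²t² + 2Dt − x² = 0, so t = (√(D² + v²x²) − D)/v².
√(D² + v²x²) = √(0.0339² + 0.225² × 28.4²) = 6.390; v² = 0.050625.
t = (6.390 − 0.0339)/0.050625 = 126 days (vs. the pure-advection estimate x/v = 126 d).

126 days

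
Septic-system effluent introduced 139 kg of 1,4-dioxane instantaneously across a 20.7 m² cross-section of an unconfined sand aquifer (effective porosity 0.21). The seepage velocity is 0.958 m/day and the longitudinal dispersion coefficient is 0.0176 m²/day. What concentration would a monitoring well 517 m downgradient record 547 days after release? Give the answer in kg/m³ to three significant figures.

For an instantaneous plane source, C(x,t) = M/(n_e·A·√(4πDt)) · exp(−(x−vt)²/(4Dt)), with n_e·A the pore (flow) area.
Plume center vt = 0.958 × 547 = 524.026 m, so the well at 517 m is 7.026 m upgradient of the peak.
√(4πDt) = 11.00 m, giving peak height M/(n_e·A·√(4πDt)) = 139/(0.21 × 20.7 × 11.00) = 2.907 kg/m³.
(x−vt)²/(4Dt) = (-7.026)²/(4 × 0.0176 × 547) = 1.282; exp(−1.282) = 0.2775.
C = 2.907 × 0.2775 = 0.807 kg/m³.

0.807 kg/m³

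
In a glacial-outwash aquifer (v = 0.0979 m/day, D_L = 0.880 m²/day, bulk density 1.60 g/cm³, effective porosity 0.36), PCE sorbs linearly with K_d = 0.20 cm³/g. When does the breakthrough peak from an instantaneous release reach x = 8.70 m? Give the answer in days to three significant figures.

67.9 days

Retardation factor R = 1 + ρ_b·K_d/n = 1 + 1.60 × 0.20/0.36 = 1.889.
Sorption retards both mechanisms: v_R = v/R = 0.05183 m/day, D_R = D/R = 0.4659 m²/day.
Peak time from v_R²t² + 2D_R t − x² = 0: t = (√(D_R² + v_R²x²) − D_R)/v_R².
√(D_R² + v_R²x²) = √(0.4659² + 0.05183² × 8.70²) = 0.6484; v_R² = 0.002686.
t = (0.6484 − 0.4659)/0.002686 = 67.9 days.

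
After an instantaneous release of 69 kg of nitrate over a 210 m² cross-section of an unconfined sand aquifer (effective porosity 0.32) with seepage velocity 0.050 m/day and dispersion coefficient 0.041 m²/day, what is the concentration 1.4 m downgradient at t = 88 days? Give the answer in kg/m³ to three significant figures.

For an instantaneous plane source, C(x,t) = M/(n_e·A·√(4πDt)) · exp(−(x−vt)²/(4Dt)), with n_e·A the pore (flow) area.
Plume center vt = 0.050 × 88 = 4.4 m, so the well at 1.4 m is 3 m upgradient of the peak.
√(4πDt) = 6.733 m, giving peak height M/(n_e·A·√(4πDt)) = 69/(0.32 × 210 × 6.733) = 0.1525 kg/m³.
(x−vt)²/(4Dt) = (-3)²/(4 × 0.041 × 88) = 0.6236; exp(−0.6236) = 0.5360.
C = 0.1525 × 0.5360 = 0.0817 kg/m³.

0.0817 kg/m³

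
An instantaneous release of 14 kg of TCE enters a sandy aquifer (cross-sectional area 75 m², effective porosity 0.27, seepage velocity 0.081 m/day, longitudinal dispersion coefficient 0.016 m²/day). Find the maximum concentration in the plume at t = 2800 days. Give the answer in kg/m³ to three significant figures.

The peak of an instantaneous 1D plume sits at x = vt; there the Gaussian factor is 1 and C_max = M/(n_e·A·√(4πDt)), where n_e·A is the pore area the mass is dissolved in.
√(4πDt) = √(4π × 0.016 × 2800) = 23.73 m, so C_max = 14/(0.27 × 75 × 23.73) = 0.0291 kg/m³.

0.0291 kg/m³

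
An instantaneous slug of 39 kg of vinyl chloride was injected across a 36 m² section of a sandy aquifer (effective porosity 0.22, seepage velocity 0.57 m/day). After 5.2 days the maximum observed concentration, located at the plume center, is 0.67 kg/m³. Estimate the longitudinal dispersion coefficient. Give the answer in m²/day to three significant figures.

At the plume center C_max = M/(n_e·A·√(4πDt)), so D = M²/(4πt·(n_e·A·C_max)²).
n_e·A·C_max = 0.22 × 36 × 0.67 = 5.306 kg/m.
D = 39²/(4π × 5.2 × 5.306²) = 0.827 m²/day.

0.827 m²/day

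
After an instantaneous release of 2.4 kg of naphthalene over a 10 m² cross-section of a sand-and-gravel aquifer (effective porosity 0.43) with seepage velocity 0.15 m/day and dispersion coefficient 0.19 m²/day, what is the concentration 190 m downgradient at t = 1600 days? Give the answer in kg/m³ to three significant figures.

0.00116 kg/m³

For an instantaneous plane source, C(x,t) = M/(n_e·A·√(4πDt)) · exp(−(x−vt)²/(4Dt)), with n_e·A the pore (flow) area.
Plume center vt = 0.15 × 1600 = 240 m, so the well at 190 m is 50 m upgradient of the peak.
√(4πDt) = 61.81 m, giving peak height M/(n_e·A·√(4πDt)) = 2.4/(0.43 × 10 × 61.81) = 0.009030 kg/m³.
(x−vt)²/(4Dt) = (-50)²/(4 × 0.19 × 1600) = 2.056; exp(−2.056) = 0.1280.
C = 0.009030 × 0.1280 = 0.00116 kg/m³.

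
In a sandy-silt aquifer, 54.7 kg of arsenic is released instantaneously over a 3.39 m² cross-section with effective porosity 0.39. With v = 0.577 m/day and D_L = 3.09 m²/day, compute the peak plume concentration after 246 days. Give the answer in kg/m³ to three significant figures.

The peak of an instantaneous 1D plume sits at x = vt; there the Gaussian factor is 1 and C_max = M/(n_e·A·√(4πDt)), where n_e·A is the pore area the mass is dissolved in.
√(4πDt) = √(4π × 3.09 × 246) = 97.74 m, so C_max = 54.7/(0.39 × 3.39 × 97.74) = 0.423 kg/m³.

0.423 kg/m³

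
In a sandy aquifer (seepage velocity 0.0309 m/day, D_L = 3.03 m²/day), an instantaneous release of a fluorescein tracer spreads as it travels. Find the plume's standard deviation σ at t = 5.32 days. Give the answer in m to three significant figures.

5.68 m

Dispersive spreading gives a Gaussian with σ² = 2Dt; advection only shifts the center.
σ = √(2 × 3.03 × 5.32) = 5.68 m.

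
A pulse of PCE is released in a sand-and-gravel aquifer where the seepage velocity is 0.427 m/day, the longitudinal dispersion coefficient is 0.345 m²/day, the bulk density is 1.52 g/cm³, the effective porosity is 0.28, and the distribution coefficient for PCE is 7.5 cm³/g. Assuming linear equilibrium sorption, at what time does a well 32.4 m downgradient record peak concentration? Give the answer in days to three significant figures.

3090 days

Retardation factor R = 1 + ρ_b·K_d/n = 1 + 1.52 × 7.5/0.28 = 41.71.
Sorption retards both mechanisms: v_R = v/R = 0.01024 m/day, D_R = D/R = 0.008271 m²/day.
Peak time from v_R²t² + 2D_R t − x² = 0: t = (√(D_R² + v_R²x²) − D_R)/v_R².
√(D_R² + v_R²x²) = √(0.008271² + 0.01024² × 32.4²) = 0.3319; v_R² = 0.0001049.
t = (0.3319 − 0.008271)/0.0001049 = 3090 days.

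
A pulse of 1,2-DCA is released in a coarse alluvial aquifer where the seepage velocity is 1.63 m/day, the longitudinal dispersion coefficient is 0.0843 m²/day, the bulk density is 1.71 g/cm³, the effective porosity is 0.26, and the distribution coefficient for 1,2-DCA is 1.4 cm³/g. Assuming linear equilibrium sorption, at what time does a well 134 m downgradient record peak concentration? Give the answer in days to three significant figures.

839 days

Retardation factor R = 1 + ρ_b·K_d/n = 1 + 1.71 × 1.4/0.26 = 10.21.
Sorption retards both mechanisms: v_R = v/R = 0.1596 m/day, D_R = D/R = 0.008257 m²/day.
Peak time from v_R²t² + 2D_R t − x² = 0: t = (√(D_R² + v_R²x²) − D_R)/v_R².
√(D_R² + v_R²x²) = √(0.008257² + 0.1596² × 134²) = 21.39; v_R² = 0.02547.
t = (21.39 − 0.008257)/0.02547 = 839 days.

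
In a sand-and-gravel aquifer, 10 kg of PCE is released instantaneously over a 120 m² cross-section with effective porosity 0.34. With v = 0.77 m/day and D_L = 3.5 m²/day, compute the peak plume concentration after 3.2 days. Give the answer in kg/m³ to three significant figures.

The peak of an instantaneous 1D plume sits at x = vt; there the Gaussian factor is 1 and C_max = M/(n_e·A·√(4πDt)), where n_e·A is the pore area the mass is dissolved in.
√(4πDt) = √(4π × 3.5 × 3.2) = 11.86 m, so C_max = 10/(0.34 × 120 × 11.86) = 0.0207 kg/m³.

0.0207 kg/m³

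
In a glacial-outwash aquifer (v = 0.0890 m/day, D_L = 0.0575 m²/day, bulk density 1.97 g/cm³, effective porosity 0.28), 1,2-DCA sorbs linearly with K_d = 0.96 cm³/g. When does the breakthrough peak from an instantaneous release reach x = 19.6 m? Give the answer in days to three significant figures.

1650 days

Retardation factor R = 1 + ρ_b·K_d/n = 1 + 1.97 × 0.96/0.28 = 7.754.
Sorption retards both mechanisms: v_R = v/R = 0.01148 m/day, D_R = D/R = 0.007416 m²/day.
Peak time from v_R²t² + 2D_R t − x² = 0: t = (√(D_R² + v_R²x²) − D_R)/v_R².
√(D_R² + v_R²x²) = √(0.007416² + 0.01148² × 19.6²) = 0.2251; v_R² = 0.0001318.
t = (0.2251 − 0.007416)/0.0001318 = 1650 days.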